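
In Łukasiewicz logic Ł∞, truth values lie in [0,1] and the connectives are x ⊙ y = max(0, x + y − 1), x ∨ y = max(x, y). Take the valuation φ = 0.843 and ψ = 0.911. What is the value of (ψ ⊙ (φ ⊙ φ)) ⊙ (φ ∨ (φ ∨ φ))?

0.440

φ ⊙ φ = max(0, 0.843 + 0.843 − 1) = max(0, 0.686) = 0.686
ψ ⊙ (φ ⊙ φ) = max(0, 0.911 + 0.686 − 1) = max(0, 0.597) = 0.597
φ ∨ φ = max(0.843, 0.843) = 0.843
φ ∨ (φ ∨ φ) = max(0.843, 0.843) = 0.843
(ψ ⊙ (φ ⊙ φ)) ⊙ (φ ∨ (φ ∨ φ)) = max(0, 0.597 + 0.843 − 1) = max(0, 0.440) = 0.440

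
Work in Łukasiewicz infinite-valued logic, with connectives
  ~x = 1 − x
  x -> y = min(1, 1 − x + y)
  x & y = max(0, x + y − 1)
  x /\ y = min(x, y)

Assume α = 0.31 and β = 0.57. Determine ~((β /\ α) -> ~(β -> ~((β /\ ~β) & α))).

0.31

β /\ α = min(0.57, 0.31) = 0.31
~β = 1 − 0.57 = 0.43
β /\ ~β = min(0.57, 0.43) = 0.43
(β /\ ~β) & α = max(0, 0.43 + 0.31 − 1) = max(0, -0.26) = 0.00
~((β /\ ~β) & α) = 1 − 0.00 = 1.00
β -> ~((β /\ ~β) & α) = min(1, 1 − 0.57 + 1.00) = min(1, 1.43) = 1.00
~(β -> ~((β /\ ~β) & α)) = 1 − 1.00 = 0.00
(β /\ α) -> ~(β -> ~((β /\ ~β) & α)) = min(1, 1 − 0.31 + 0.00) = min(1, 0.69) = 0.69
~((β /\ α) -> ~(β -> ~((β /\ ~β) & α))) = 1 − 0.69 = 0.31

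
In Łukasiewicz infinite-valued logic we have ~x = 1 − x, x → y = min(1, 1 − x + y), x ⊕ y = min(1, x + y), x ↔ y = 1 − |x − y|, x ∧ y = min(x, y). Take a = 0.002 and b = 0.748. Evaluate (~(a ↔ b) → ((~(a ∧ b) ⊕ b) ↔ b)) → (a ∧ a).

a ↔ b = 1 − |0.002 − 0.748| = 1 − 0.746 = 0.254
~(a ↔ b) = 1 − 0.254 = 0.746
a ∧ b = min(0.002, 0.748) = 0.002
~(a ∧ b) = 1 − 0.002 = 0.998
~(a ∧ b) ⊕ b = min(1, 0.998 + 0.748) = min(1, 1.746) = 1.000
(~(a ∧ b) ⊕ b) ↔ b = 1 − |1.000 − 0.748| = 1 − 0.252 = 0.748
~(a ↔ b) → ((~(a ∧ b) ⊕ b) ↔ b) = min(1, 1 − 0.746 + 0.748) = min(1, 1.002) = 1.000
a ∧ a = min(0.002, 0.002) = 0.002
(~(a ↔ b) → ((~(a ∧ b) ⊕ b) ↔ b)) → (a ∧ a) = min(1, 1 − 1.000 + 0.002) = min(1, 0.002) = 0.002

0.002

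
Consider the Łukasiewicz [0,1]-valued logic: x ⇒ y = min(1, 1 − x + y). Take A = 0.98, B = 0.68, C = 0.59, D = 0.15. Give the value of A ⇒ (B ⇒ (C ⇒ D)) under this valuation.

C ⇒ D = min(1, 1 − 0.59 + 0.15) = min(1, 0.56) = 0.56
B ⇒ (C ⇒ D) = min(1, 1 − 0.68 + 0.56) = min(1, 0.88) = 0.88
A ⇒ (B ⇒ (C ⇒ D)) = min(1, 1 − 0.98 + 0.88) = min(1, 0.90) = 0.90

0.90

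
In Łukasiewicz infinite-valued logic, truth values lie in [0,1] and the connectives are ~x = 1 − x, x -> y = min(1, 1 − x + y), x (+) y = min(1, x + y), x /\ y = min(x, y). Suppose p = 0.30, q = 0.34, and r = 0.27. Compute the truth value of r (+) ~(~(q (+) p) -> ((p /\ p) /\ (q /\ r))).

0.36

q (+) p = min(1, 0.34 + 0.30) = min(1, 0.64) = 0.64
~(q (+) p) = 1 − 0.64 = 0.36
p /\ p = min(0.30, 0.30) = 0.30
q /\ r = min(0.34, 0.27) = 0.27
(p /\ p) /\ (q /\ r) = min(0.30, 0.27) = 0.27
~(q (+) p) -> ((p /\ p) /\ (q /\ r)) = min(1, 1 − 0.36 + 0.27) = min(1, 0.91) = 0.91
~(~(q (+) p) -> ((p /\ p) /\ (q /\ r))) = 1 − 0.91 = 0.09
r (+) ~(~(q (+) p) -> ((p /\ p) /\ (q /\ r))) = min(1, 0.27 + 0.09) = min(1, 0.36) = 0.36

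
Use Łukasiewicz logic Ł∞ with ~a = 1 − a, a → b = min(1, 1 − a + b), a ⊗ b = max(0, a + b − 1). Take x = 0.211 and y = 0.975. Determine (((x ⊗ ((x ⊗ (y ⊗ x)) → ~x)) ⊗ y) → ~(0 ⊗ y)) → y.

0.975

y ⊗ x = max(0, 0.975 + 0.211 − 1) = max(0, 0.186) = 0.186
x ⊗ (y ⊗ x) = max(0, 0.211 + 0.186 − 1) = max(0, -0.603) = 0.000
~x = 1 − 0.211 = 0.789
(x ⊗ (y ⊗ x)) → ~x = min(1, 1 − 0.000 + 0.789) = min(1, 1.789) = 1.000
x ⊗ ((x ⊗ (y ⊗ x)) → ~x) = max(0, 0.211 + 1.000 − 1) = max(0, 0.211) = 0.211
(x ⊗ ((x ⊗ (y ⊗ x)) → ~x)) ⊗ y = max(0, 0.211 + 0.975 − 1) = max(0, 0.186) = 0.186
0 ⊗ y = max(0, 0.000 + 0.975 − 1) = max(0, -0.025) = 0.000
~(0 ⊗ y) = 1 − 0.000 = 1.000
((x ⊗ ((x ⊗ (y ⊗ x)) → ~x)) ⊗ y) → ~(0 ⊗ y) = min(1, 1 − 0.186 + 1.000) = min(1, 1.814) = 1.000
(((x ⊗ ((x ⊗ (y ⊗ x)) → ~x)) ⊗ y) → ~(0 ⊗ y)) → y = min(1, 1 − 1.000 + 0.975) = min(1, 0.975) = 0.975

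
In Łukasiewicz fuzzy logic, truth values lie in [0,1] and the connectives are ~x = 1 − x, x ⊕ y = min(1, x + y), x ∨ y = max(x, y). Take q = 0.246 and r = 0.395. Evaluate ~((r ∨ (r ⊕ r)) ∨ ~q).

0.210

r ⊕ r = min(1, 0.395 + 0.395) = min(1, 0.790) = 0.790
r ∨ (r ⊕ r) = max(0.395, 0.790) = 0.790
~q = 1 − 0.246 = 0.754
(r ∨ (r ⊕ r)) ∨ ~q = max(0.790, 0.754) = 0.790
~((r ∨ (r ⊕ r)) ∨ ~q) = 1 − 0.790 = 0.210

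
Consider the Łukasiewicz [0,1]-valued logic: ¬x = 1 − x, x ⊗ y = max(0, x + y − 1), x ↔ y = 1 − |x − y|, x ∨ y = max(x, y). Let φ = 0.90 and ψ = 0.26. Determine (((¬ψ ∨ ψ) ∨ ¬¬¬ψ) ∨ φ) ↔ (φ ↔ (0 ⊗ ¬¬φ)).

¬ψ = 1 − 0.26 = 0.74
¬ψ ∨ ψ = max(0.74, 0.26) = 0.74
¬¬ψ = 1 − 0.74 = 0.26
¬¬¬ψ = 1 − 0.26 = 0.74
(¬ψ ∨ ψ) ∨ ¬¬¬ψ = max(0.74, 0.74) = 0.74
((¬ψ ∨ ψ) ∨ ¬¬¬ψ) ∨ φ = max(0.74, 0.90) = 0.90
¬φ = 1 − 0.90 = 0.10
¬¬φ = 1 − 0.10 = 0.90
0 ⊗ ¬¬φ = max(0, 0.00 + 0.90 − 1) = max(0, -0.10) = 0.00
φ ↔ (0 ⊗ ¬¬φ) = 1 − |0.90 − 0.00| = 1 − 0.90 = 0.10
(((¬ψ ∨ ψ) ∨ ¬¬¬ψ) ∨ φ) ↔ (φ ↔ (0 ⊗ ¬¬φ)) = 1 − |0.90 − 0.10| = 1 − 0.80 = 0.20

0.20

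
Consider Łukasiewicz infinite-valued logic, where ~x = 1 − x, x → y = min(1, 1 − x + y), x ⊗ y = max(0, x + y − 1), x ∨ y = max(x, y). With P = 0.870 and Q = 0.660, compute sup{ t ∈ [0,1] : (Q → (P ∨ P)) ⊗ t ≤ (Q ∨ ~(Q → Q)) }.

0.660

P ∨ P = max(0.870, 0.870) = 0.870
Q → (P ∨ P) = min(1, 1 − 0.660 + 0.870) = min(1, 1.210) = 1.000
So the left factor is Q → (P ∨ P) = 1.000.
Q → Q = min(1, 1 − 0.660 + 0.660) = min(1, 1.000) = 1.000
~(Q → Q) = 1 − 1.000 = 0.000
Q ∨ ~(Q → Q) = max(0.660, 0.000) = 0.660
So the right-hand bound is Q ∨ ~(Q → Q) = 0.660.
The residuum of the Łukasiewicz t-norm gives the supremum: min(1, 1 − 1.000 + 0.660).
1 − 1.000 + 0.660 = 0.660, so t = min(1, 0.660) = 0.660.
Check: 1.000 ⊗ 0.660 = max(0, 0.660) = 0.660 ≤ 0.660.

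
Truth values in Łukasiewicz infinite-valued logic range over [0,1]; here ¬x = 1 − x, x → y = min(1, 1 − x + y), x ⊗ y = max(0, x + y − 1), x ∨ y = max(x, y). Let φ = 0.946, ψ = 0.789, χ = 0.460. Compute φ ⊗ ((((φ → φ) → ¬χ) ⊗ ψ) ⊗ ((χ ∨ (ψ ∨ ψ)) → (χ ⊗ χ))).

φ → φ = min(1, 1 − 0.946 + 0.946) = min(1, 1.000) = 1.000
¬χ = 1 − 0.460 = 0.540
(φ → φ) → ¬χ = min(1, 1 − 1.000 + 0.540) = min(1, 0.540) = 0.540
((φ → φ) → ¬χ) ⊗ ψ = max(0, 0.540 + 0.789 − 1) = max(0, 0.329) = 0.329
ψ ∨ ψ = max(0.789, 0.789) = 0.789
χ ∨ (ψ ∨ ψ) = max(0.460, 0.789) = 0.789
χ ⊗ χ = max(0, 0.460 + 0.460 − 1) = max(0, -0.080) = 0.000
(χ ∨ (ψ ∨ ψ)) → (χ ⊗ χ) = min(1, 1 − 0.789 + 0.000) = min(1, 0.211) = 0.211
(((φ → φ) → ¬χ) ⊗ ψ) ⊗ ((χ ∨ (ψ ∨ ψ)) → (χ ⊗ χ)) = max(0, 0.329 + 0.211 − 1) = max(0, -0.460) = 0.000
φ ⊗ ((((φ → φ) → ¬χ) ⊗ ψ) ⊗ ((χ ∨ (ψ ∨ ψ)) → (χ ⊗ χ))) = max(0, 0.946 + 0.000 − 1) = max(0, -0.054) = 0.000

0.000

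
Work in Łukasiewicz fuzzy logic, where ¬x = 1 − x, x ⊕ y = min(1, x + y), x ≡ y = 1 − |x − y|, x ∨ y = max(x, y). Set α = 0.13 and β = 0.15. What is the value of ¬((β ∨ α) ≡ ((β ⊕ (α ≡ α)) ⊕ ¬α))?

0.85

β ∨ α = max(0.15, 0.13) = 0.15
α ≡ α = 1 − |0.13 − 0.13| = 1 − 0.00 = 1.00
β ⊕ (α ≡ α) = min(1, 0.15 + 1.00) = min(1, 1.15) = 1.00
¬α = 1 − 0.13 = 0.87
(β ⊕ (α ≡ α)) ⊕ ¬α = min(1, 1.00 + 0.87) = min(1, 1.87) = 1.00
(β ∨ α) ≡ ((β ⊕ (α ≡ α)) ⊕ ¬α) = 1 − |0.15 − 1.00| = 1 − 0.85 = 0.15
¬((β ∨ α) ≡ ((β ⊕ (α ≡ α)) ⊕ ¬α)) = 1 − 0.15 = 0.85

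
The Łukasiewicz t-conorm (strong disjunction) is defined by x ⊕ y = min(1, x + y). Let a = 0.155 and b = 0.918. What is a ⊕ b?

a ⊕ b = min(1, 0.155 + 0.918) = min(1, 1.073) = 1.000
For comparison, the Gödel t-conorm max(x, y) would give 0.918.

1.000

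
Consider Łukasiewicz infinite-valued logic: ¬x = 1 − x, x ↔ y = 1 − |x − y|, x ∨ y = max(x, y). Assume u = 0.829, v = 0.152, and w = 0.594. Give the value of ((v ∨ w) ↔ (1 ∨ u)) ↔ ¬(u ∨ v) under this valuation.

v ∨ w = max(0.152, 0.594) = 0.594
1 ∨ u = max(1.000, 0.829) = 1.000
(v ∨ w) ↔ (1 ∨ u) = 1 − |0.594 − 1.000| = 1 − 0.406 = 0.594
u ∨ v = max(0.829, 0.152) = 0.829
¬(u ∨ v) = 1 − 0.829 = 0.171
((v ∨ w) ↔ (1 ∨ u)) ↔ ¬(u ∨ v) = 1 − |0.594 − 0.171| = 1 − 0.423 = 0.577

0.577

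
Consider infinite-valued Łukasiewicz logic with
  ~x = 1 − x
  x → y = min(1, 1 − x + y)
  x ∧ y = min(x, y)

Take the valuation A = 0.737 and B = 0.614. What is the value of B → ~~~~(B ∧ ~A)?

0.649

~A = 1 − 0.737 = 0.263
B ∧ ~A = min(0.614, 0.263) = 0.263
~(B ∧ ~A) = 1 − 0.263 = 0.737
~~(B ∧ ~A) = 1 − 0.737 = 0.263
~~~(B ∧ ~A) = 1 − 0.263 = 0.737
~~~~(B ∧ ~A) = 1 − 0.737 = 0.263
B → ~~~~(B ∧ ~A) = min(1, 1 − 0.614 + 0.263) = min(1, 0.649) = 0.649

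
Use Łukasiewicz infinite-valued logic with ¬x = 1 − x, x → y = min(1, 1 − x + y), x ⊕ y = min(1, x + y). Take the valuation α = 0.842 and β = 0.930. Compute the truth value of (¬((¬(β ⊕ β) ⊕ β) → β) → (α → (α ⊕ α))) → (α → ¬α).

β ⊕ β = min(1, 0.930 + 0.930) = min(1, 1.860) = 1.000
¬(β ⊕ β) = 1 − 1.000 = 0.000
¬(β ⊕ β) ⊕ β = min(1, 0.000 + 0.930) = min(1, 0.930) = 0.930
(¬(β ⊕ β) ⊕ β) → β = min(1, 1 − 0.930 + 0.930) = min(1, 1.000) = 1.000
¬((¬(β ⊕ β) ⊕ β) → β) = 1 − 1.000 = 0.000
α ⊕ α = min(1, 0.842 + 0.842) = min(1, 1.684) = 1.000
α → (α ⊕ α) = min(1, 1 − 0.842 + 1.000) = min(1, 1.158) = 1.000
¬((¬(β ⊕ β) ⊕ β) → β) → (α → (α ⊕ α)) = min(1, 1 − 0.000 + 1.000) = min(1, 2.000) = 1.000
¬α = 1 − 0.842 = 0.158
α → ¬α = min(1, 1 − 0.842 + 0.158) = min(1, 0.316) = 0.316
(¬((¬(β ⊕ β) ⊕ β) → β) → (α → (α ⊕ α))) → (α → ¬α) = min(1, 1 − 1.000 + 0.316) = min(1, 0.316) = 0.316

0.316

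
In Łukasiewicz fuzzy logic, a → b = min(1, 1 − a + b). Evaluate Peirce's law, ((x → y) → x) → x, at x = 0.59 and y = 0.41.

x → y = min(1, 1 − 0.59 + 0.41) = min(1, 0.82) = 0.82
(x → y) → x = min(1, 1 − 0.82 + 0.59) = min(1, 0.77) = 0.77
((x → y) → x) → x = min(1, 1 − 0.77 + 0.59) = min(1, 0.82) = 0.82
(The value 0.82 < 1 shows this instance is not satisfied; not a Ł∞-tautology in general.)

0.82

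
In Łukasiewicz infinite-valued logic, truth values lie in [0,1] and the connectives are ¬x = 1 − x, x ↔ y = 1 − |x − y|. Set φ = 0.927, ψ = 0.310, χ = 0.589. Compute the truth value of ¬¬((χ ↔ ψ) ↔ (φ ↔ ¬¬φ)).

χ ↔ ψ = 1 − |0.589 − 0.310| = 1 − 0.279 = 0.721
¬φ = 1 − 0.927 = 0.073
¬¬φ = 1 − 0.073 = 0.927
φ ↔ ¬¬φ = 1 − |0.927 − 0.927| = 1 − 0.000 = 1.000
(χ ↔ ψ) ↔ (φ ↔ ¬¬φ) = 1 − |0.721 − 1.000| = 1 − 0.279 = 0.721
¬((χ ↔ ψ) ↔ (φ ↔ ¬¬φ)) = 1 − 0.721 = 0.279
¬¬((χ ↔ ψ) ↔ (φ ↔ ¬¬φ)) = 1 − 0.279 = 0.721

0.721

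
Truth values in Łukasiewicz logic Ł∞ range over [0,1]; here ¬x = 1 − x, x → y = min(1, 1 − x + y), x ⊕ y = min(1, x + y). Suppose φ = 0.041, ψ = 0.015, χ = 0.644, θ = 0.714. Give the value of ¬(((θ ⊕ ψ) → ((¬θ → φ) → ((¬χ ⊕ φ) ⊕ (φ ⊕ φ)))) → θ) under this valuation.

0.281

θ ⊕ ψ = min(1, 0.714 + 0.015) = min(1, 0.729) = 0.729
¬θ = 1 − 0.714 = 0.286
¬θ → φ = min(1, 1 − 0.286 + 0.041) = min(1, 0.755) = 0.755
¬χ = 1 − 0.644 = 0.356
¬χ ⊕ φ = min(1, 0.356 + 0.041) = min(1, 0.397) = 0.397
φ ⊕ φ = min(1, 0.041 + 0.041) = min(1, 0.082) = 0.082
(¬χ ⊕ φ) ⊕ (φ ⊕ φ) = min(1, 0.397 + 0.082) = min(1, 0.479) = 0.479
(¬θ → φ) → ((¬χ ⊕ φ) ⊕ (φ ⊕ φ)) = min(1, 1 − 0.755 + 0.479) = min(1, 0.724) = 0.724
(θ ⊕ ψ) → ((¬θ → φ) → ((¬χ ⊕ φ) ⊕ (φ ⊕ φ))) = min(1, 1 − 0.729 + 0.724) = min(1, 0.995) = 0.995
((θ ⊕ ψ) → ((¬θ → φ) → ((¬χ ⊕ φ) ⊕ (φ ⊕ φ)))) → θ = min(1, 1 − 0.995 + 0.714) = min(1, 0.719) = 0.719
¬(((θ ⊕ ψ) → ((¬θ → φ) → ((¬χ ⊕ φ) ⊕ (φ ⊕ φ)))) → θ) = 1 − 0.719 = 0.281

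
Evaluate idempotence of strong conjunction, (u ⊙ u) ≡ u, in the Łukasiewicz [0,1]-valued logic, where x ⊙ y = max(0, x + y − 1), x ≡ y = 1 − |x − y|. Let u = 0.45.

u ⊙ u = max(0, 0.45 + 0.45 − 1) = max(0, -0.10) = 0.00
(u ⊙ u) ≡ u = 1 − |0.00 − 0.45| = 1 − 0.45 = 0.55
(The value 0.55 < 1 shows this instance is not satisfied; fails in Ł∞ since a ⊗ a = max(0, 2a−1) ≠ a in general.)

0.55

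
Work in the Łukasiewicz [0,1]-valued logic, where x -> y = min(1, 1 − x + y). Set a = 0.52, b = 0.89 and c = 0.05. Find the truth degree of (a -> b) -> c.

a -> b = min(1, 1 − 0.52 + 0.89) = min(1, 1.37) = 1.00
(a -> b) -> c = min(1, 1 − 1.00 + 0.05) = min(1, 0.05) = 0.05

0.05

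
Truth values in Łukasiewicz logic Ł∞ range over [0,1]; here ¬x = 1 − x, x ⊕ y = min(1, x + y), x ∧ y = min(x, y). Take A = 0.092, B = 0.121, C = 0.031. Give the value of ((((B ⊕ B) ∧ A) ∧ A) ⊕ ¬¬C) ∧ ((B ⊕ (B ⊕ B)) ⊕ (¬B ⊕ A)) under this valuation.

0.123

B ⊕ B = min(1, 0.121 + 0.121) = min(1, 0.242) = 0.242
(B ⊕ B) ∧ A = min(0.242, 0.092) = 0.092
((B ⊕ B) ∧ A) ∧ A = min(0.092, 0.092) = 0.092
¬C = 1 − 0.031 = 0.969
¬¬C = 1 − 0.969 = 0.031
(((B ⊕ B) ∧ A) ∧ A) ⊕ ¬¬C = min(1, 0.092 + 0.031) = min(1, 0.123) = 0.123
B ⊕ (B ⊕ B) = min(1, 0.121 + 0.242) = min(1, 0.363) = 0.363
¬B = 1 − 0.121 = 0.879
¬B ⊕ A = min(1, 0.879 + 0.092) = min(1, 0.971) = 0.971
(B ⊕ (B ⊕ B)) ⊕ (¬B ⊕ A) = min(1, 0.363 + 0.971) = min(1, 1.334) = 1.000
((((B ⊕ B) ∧ A) ∧ A) ⊕ ¬¬C) ∧ ((B ⊕ (B ⊕ B)) ⊕ (¬B ⊕ A)) = min(0.123, 1.000) = 0.123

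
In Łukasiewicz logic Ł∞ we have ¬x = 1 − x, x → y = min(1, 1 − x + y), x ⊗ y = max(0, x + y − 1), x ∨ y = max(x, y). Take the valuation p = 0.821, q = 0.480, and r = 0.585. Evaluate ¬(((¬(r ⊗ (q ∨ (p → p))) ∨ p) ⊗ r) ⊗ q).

p → p = min(1, 1 − 0.821 + 0.821) = min(1, 1.000) = 1.000
q ∨ (p → p) = max(0.480, 1.000) = 1.000
r ⊗ (q ∨ (p → p)) = max(0, 0.585 + 1.000 − 1) = max(0, 0.585) = 0.585
¬(r ⊗ (q ∨ (p → p))) = 1 − 0.585 = 0.415
¬(r ⊗ (q ∨ (p → p))) ∨ p = max(0.415, 0.821) = 0.821
(¬(r ⊗ (q ∨ (p → p))) ∨ p) ⊗ r = max(0, 0.821 + 0.585 − 1) = max(0, 0.406) = 0.406
((¬(r ⊗ (q ∨ (p → p))) ∨ p) ⊗ r) ⊗ q = max(0, 0.406 + 0.480 − 1) = max(0, -0.114) = 0.000
¬(((¬(r ⊗ (q ∨ (p → p))) ∨ p) ⊗ r) ⊗ q) = 1 − 0.000 = 1.000

1.000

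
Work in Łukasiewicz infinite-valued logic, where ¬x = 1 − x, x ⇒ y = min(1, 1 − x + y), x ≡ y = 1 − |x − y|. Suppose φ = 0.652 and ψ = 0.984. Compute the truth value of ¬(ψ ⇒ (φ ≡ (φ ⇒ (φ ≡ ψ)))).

φ ≡ ψ = 1 − |0.652 − 0.984| = 1 − 0.332 = 0.668
φ ⇒ (φ ≡ ψ) = min(1, 1 − 0.652 + 0.668) = min(1, 1.016) = 1.000
φ ≡ (φ ⇒ (φ ≡ ψ)) = 1 − |0.652 − 1.000| = 1 − 0.348 = 0.652
ψ ⇒ (φ ≡ (φ ⇒ (φ ≡ ψ))) = min(1, 1 − 0.984 + 0.652) = min(1, 0.668) = 0.668
¬(ψ ⇒ (φ ≡ (φ ⇒ (φ ≡ ψ)))) = 1 − 0.668 = 0.332

0.332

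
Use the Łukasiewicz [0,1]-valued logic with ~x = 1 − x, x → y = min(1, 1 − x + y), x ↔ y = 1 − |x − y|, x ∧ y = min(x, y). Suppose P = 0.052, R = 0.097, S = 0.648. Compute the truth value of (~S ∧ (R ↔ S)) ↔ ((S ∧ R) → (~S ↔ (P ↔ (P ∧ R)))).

0.352

~S = 1 − 0.648 = 0.352
R ↔ S = 1 − |0.097 − 0.648| = 1 − 0.551 = 0.449
~S ∧ (R ↔ S) = min(0.352, 0.449) = 0.352
S ∧ R = min(0.648, 0.097) = 0.097
P ∧ R = min(0.052, 0.097) = 0.052
P ↔ (P ∧ R) = 1 − |0.052 − 0.052| = 1 − 0.000 = 1.000
~S ↔ (P ↔ (P ∧ R)) = 1 − |0.352 − 1.000| = 1 − 0.648 = 0.352
(S ∧ R) → (~S ↔ (P ↔ (P ∧ R))) = min(1, 1 − 0.097 + 0.352) = min(1, 1.255) = 1.000
(~S ∧ (R ↔ S)) ↔ ((S ∧ R) → (~S ↔ (P ↔ (P ∧ R)))) = 1 − |0.352 − 1.000| = 1 − 0.648 = 0.352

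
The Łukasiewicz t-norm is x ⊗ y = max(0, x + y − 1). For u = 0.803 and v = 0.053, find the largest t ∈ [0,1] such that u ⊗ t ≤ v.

0.250

The residuum of the Łukasiewicz t-norm gives the supremum: min(1, 1 − 0.803 + 0.053).
1 − 0.803 + 0.053 = 0.250, so t = min(1, 0.250) = 0.250.
Check: 0.803 ⊗ 0.250 = max(0, 0.053) = 0.053 ≤ 0.053.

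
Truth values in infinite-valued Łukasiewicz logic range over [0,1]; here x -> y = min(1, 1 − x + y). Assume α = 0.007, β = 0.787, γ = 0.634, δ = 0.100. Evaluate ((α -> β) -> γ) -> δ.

0.466

α -> β = min(1, 1 − 0.007 + 0.787) = min(1, 1.780) = 1.000
(α -> β) -> γ = min(1, 1 − 1.000 + 0.634) = min(1, 0.634) = 0.634
((α -> β) -> γ) -> δ = min(1, 1 − 0.634 + 0.100) = min(1, 0.466) = 0.466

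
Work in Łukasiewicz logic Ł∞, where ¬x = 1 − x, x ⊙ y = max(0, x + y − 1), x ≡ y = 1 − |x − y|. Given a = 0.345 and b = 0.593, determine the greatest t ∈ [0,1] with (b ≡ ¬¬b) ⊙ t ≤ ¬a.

¬b = 1 − 0.593 = 0.407
¬¬b = 1 − 0.407 = 0.593
b ≡ ¬¬b = 1 − |0.593 − 0.593| = 1 − 0.000 = 1.000
So the left factor is b ≡ ¬¬b = 1.000.
¬a = 1 − 0.345 = 0.655
So the right-hand bound is ¬a = 0.655.
The residuum of the Łukasiewicz t-norm gives the supremum: min(1, 1 − 1.000 + 0.655).
1 − 1.000 + 0.655 = 0.655, so t = min(1, 0.655) = 0.655.
Check: 1.000 ⊙ 0.655 = max(0, 0.655) = 0.655 ≤ 0.655.

0.655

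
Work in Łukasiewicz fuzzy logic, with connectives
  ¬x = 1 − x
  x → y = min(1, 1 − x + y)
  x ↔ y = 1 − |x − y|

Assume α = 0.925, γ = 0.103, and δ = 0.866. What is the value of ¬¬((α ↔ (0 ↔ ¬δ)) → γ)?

0.162

¬δ = 1 − 0.866 = 0.134
0 ↔ ¬δ = 1 − |0.000 − 0.134| = 1 − 0.134 = 0.866
α ↔ (0 ↔ ¬δ) = 1 − |0.925 − 0.866| = 1 − 0.059 = 0.941
(α ↔ (0 ↔ ¬δ)) → γ = min(1, 1 − 0.941 + 0.103) = min(1, 0.162) = 0.162
¬((α ↔ (0 ↔ ¬δ)) → γ) = 1 − 0.162 = 0.838
¬¬((α ↔ (0 ↔ ¬δ)) → γ) = 1 − 0.838 = 0.162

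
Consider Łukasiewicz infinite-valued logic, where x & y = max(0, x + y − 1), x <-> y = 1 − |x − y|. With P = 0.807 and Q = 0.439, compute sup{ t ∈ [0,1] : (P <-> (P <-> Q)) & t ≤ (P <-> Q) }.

P <-> Q = 1 − |0.807 − 0.439| = 1 − 0.368 = 0.632
P <-> (P <-> Q) = 1 − |0.807 − 0.632| = 1 − 0.175 = 0.825
So the left factor is P <-> (P <-> Q) = 0.825.
So the right-hand bound is P <-> Q = 0.632.
The residuum of the Łukasiewicz t-norm gives the supremum: min(1, 1 − 0.825 + 0.632).
1 − 0.825 + 0.632 = 0.807, so t = min(1, 0.807) = 0.807.
Check: 0.825 & 0.807 = max(0, 0.632) = 0.632 ≤ 0.632.

0.807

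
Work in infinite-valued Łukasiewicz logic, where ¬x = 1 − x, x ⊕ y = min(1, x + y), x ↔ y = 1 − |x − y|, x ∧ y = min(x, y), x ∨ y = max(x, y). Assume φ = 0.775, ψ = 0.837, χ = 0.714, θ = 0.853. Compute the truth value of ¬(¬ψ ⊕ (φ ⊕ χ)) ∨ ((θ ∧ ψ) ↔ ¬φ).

¬ψ = 1 − 0.837 = 0.163
φ ⊕ χ = min(1, 0.775 + 0.714) = min(1, 1.489) = 1.000
¬ψ ⊕ (φ ⊕ χ) = min(1, 0.163 + 1.000) = min(1, 1.163) = 1.000
¬(¬ψ ⊕ (φ ⊕ χ)) = 1 − 1.000 = 0.000
θ ∧ ψ = min(0.853, 0.837) = 0.837
¬φ = 1 − 0.775 = 0.225
(θ ∧ ψ) ↔ ¬φ = 1 − |0.837 − 0.225| = 1 − 0.612 = 0.388
¬(¬ψ ⊕ (φ ⊕ χ)) ∨ ((θ ∧ ψ) ↔ ¬φ) = max(0.000, 0.388) = 0.388

0.388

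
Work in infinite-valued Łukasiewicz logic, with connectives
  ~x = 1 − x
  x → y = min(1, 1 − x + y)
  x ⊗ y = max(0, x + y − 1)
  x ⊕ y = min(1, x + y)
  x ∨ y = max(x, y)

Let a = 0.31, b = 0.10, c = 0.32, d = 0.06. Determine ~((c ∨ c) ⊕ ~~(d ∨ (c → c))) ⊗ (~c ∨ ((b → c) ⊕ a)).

c ∨ c = max(0.32, 0.32) = 0.32
c → c = min(1, 1 − 0.32 + 0.32) = min(1, 1.00) = 1.00
d ∨ (c → c) = max(0.06, 1.00) = 1.00
~(d ∨ (c → c)) = 1 − 1.00 = 0.00
~~(d ∨ (c → c)) = 1 − 0.00 = 1.00
(c ∨ c) ⊕ ~~(d ∨ (c → c)) = min(1, 0.32 + 1.00) = min(1, 1.32) = 1.00
~((c ∨ c) ⊕ ~~(d ∨ (c → c))) = 1 − 1.00 = 0.00
~c = 1 − 0.32 = 0.68
b → c = min(1, 1 − 0.10 + 0.32) = min(1, 1.22) = 1.00
(b → c) ⊕ a = min(1, 1.00 + 0.31) = min(1, 1.31) = 1.00
~c ∨ ((b → c) ⊕ a) = max(0.68, 1.00) = 1.00
~((c ∨ c) ⊕ ~~(d ∨ (c → c))) ⊗ (~c ∨ ((b → c) ⊕ a)) = max(0, 0.00 + 1.00 − 1) = max(0, 0.00) = 0.00

0.00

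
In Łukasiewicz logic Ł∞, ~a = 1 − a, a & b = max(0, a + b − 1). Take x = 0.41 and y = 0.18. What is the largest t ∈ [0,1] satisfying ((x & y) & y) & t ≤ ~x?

x & y = max(0, 0.41 + 0.18 − 1) = max(0, -0.41) = 0.00
(x & y) & y = max(0, 0.00 + 0.18 − 1) = max(0, -0.82) = 0.00
So the left factor is (x & y) & y = 0.00.
~x = 1 − 0.41 = 0.59
So the right-hand bound is ~x = 0.59.
The residuum of the Łukasiewicz t-norm gives the supremum: min(1, 1 − 0.00 + 0.59).
1 − 0.00 + 0.59 = 1.59, so t = min(1, 1.59) = 1.00.
Check: 0.00 & 1.00 = max(0, 0.00) = 0.00 ≤ 0.59.

1.00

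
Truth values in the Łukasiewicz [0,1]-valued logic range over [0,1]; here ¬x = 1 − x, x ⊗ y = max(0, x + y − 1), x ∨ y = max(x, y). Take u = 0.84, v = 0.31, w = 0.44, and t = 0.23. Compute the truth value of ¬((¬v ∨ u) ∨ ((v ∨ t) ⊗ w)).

¬v = 1 − 0.31 = 0.69
¬v ∨ u = max(0.69, 0.84) = 0.84
v ∨ t = max(0.31, 0.23) = 0.31
(v ∨ t) ⊗ w = max(0, 0.31 + 0.44 − 1) = max(0, -0.25) = 0.00
(¬v ∨ u) ∨ ((v ∨ t) ⊗ w) = max(0.84, 0.00) = 0.84
¬((¬v ∨ u) ∨ ((v ∨ t) ⊗ w)) = 1 − 0.84 = 0.16

0.16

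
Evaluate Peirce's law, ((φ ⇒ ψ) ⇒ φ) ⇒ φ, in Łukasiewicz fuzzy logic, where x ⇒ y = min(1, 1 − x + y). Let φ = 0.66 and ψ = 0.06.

0.66

φ ⇒ ψ = min(1, 1 − 0.66 + 0.06) = min(1, 0.40) = 0.40
(φ ⇒ ψ) ⇒ φ = min(1, 1 − 0.40 + 0.66) = min(1, 1.26) = 1.00
((φ ⇒ ψ) ⇒ φ) ⇒ φ = min(1, 1 − 1.00 + 0.66) = min(1, 0.66) = 0.66
(The value 0.66 < 1 shows this instance is not satisfied; not a Ł∞-tautology in general.)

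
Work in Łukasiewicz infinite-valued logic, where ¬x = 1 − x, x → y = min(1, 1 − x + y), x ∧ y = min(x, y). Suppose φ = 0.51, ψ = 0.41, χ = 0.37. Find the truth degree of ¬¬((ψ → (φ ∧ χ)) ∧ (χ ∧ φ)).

0.37

φ ∧ χ = min(0.51, 0.37) = 0.37
ψ → (φ ∧ χ) = min(1, 1 − 0.41 + 0.37) = min(1, 0.96) = 0.96
χ ∧ φ = min(0.37, 0.51) = 0.37
(ψ → (φ ∧ χ)) ∧ (χ ∧ φ) = min(0.96, 0.37) = 0.37
¬((ψ → (φ ∧ χ)) ∧ (χ ∧ φ)) = 1 − 0.37 = 0.63
¬¬((ψ → (φ ∧ χ)) ∧ (χ ∧ φ)) = 1 − 0.63 = 0.37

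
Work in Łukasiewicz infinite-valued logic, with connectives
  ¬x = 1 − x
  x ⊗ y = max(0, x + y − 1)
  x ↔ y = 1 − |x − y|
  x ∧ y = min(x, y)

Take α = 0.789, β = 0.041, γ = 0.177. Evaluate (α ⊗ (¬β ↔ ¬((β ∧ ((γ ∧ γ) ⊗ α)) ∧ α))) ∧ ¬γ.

0.748

¬β = 1 − 0.041 = 0.959
γ ∧ γ = min(0.177, 0.177) = 0.177
(γ ∧ γ) ⊗ α = max(0, 0.177 + 0.789 − 1) = max(0, -0.034) = 0.000
β ∧ ((γ ∧ γ) ⊗ α) = min(0.041, 0.000) = 0.000
(β ∧ ((γ ∧ γ) ⊗ α)) ∧ α = min(0.000, 0.789) = 0.000
¬((β ∧ ((γ ∧ γ) ⊗ α)) ∧ α) = 1 − 0.000 = 1.000
¬β ↔ ¬((β ∧ ((γ ∧ γ) ⊗ α)) ∧ α) = 1 − |0.959 − 1.000| = 1 − 0.041 = 0.959
α ⊗ (¬β ↔ ¬((β ∧ ((γ ∧ γ) ⊗ α)) ∧ α)) = max(0, 0.789 + 0.959 − 1) = max(0, 0.748) = 0.748
¬γ = 1 − 0.177 = 0.823
(α ⊗ (¬β ↔ ¬((β ∧ ((γ ∧ γ) ⊗ α)) ∧ α))) ∧ ¬γ = min(0.748, 0.823) = 0.748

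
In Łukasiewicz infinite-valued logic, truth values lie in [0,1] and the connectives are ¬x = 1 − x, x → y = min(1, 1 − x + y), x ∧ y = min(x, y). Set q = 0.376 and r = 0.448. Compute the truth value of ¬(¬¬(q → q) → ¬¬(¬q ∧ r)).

q → q = min(1, 1 − 0.376 + 0.376) = min(1, 1.000) = 1.000
¬(q → q) = 1 − 1.000 = 0.000
¬¬(q → q) = 1 − 0.000 = 1.000
¬q = 1 − 0.376 = 0.624
¬q ∧ r = min(0.624, 0.448) = 0.448
¬(¬q ∧ r) = 1 − 0.448 = 0.552
¬¬(¬q ∧ r) = 1 − 0.552 = 0.448
¬¬(q → q) → ¬¬(¬q ∧ r) = min(1, 1 − 1.000 + 0.448) = min(1, 0.448) = 0.448
¬(¬¬(q → q) → ¬¬(¬q ∧ r)) = 1 − 0.448 = 0.552

0.552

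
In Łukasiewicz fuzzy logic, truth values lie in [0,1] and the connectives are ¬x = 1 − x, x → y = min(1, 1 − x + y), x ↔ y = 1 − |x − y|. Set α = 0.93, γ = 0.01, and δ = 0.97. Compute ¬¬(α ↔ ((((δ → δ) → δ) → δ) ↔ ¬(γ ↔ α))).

δ → δ = min(1, 1 − 0.97 + 0.97) = min(1, 1.00) = 1.00
(δ → δ) → δ = min(1, 1 − 1.00 + 0.97) = min(1, 0.97) = 0.97
((δ → δ) → δ) → δ = min(1, 1 − 0.97 + 0.97) = min(1, 1.00) = 1.00
γ ↔ α = 1 − |0.01 − 0.93| = 1 − 0.92 = 0.08
¬(γ ↔ α) = 1 − 0.08 = 0.92
(((δ → δ) → δ) → δ) ↔ ¬(γ ↔ α) = 1 − |1.00 − 0.92| = 1 − 0.08 = 0.92
α ↔ ((((δ → δ) → δ) → δ) ↔ ¬(γ ↔ α)) = 1 − |0.93 − 0.92| = 1 − 0.01 = 0.99
¬(α ↔ ((((δ → δ) → δ) → δ) ↔ ¬(γ ↔ α))) = 1 − 0.99 = 0.01
¬¬(α ↔ ((((δ → δ) → δ) → δ) ↔ ¬(γ ↔ α))) = 1 − 0.01 = 0.99

0.99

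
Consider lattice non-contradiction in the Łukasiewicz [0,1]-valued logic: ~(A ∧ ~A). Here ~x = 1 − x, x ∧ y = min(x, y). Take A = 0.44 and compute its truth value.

0.56

~A = 1 − 0.44 = 0.56
A ∧ ~A = min(0.44, 0.56) = 0.44
~(A ∧ ~A) = 1 − 0.44 = 0.56
(The value 0.56 < 1 shows this instance is not satisfied; not a Ł∞-tautology — its value is 1 − min(a, 1−a).)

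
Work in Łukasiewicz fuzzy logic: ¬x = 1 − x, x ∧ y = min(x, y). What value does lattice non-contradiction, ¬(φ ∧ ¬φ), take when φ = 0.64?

¬φ = 1 − 0.64 = 0.36
φ ∧ ¬φ = min(0.64, 0.36) = 0.36
¬(φ ∧ ¬φ) = 1 − 0.36 = 0.64
(The value 0.64 < 1 shows this instance is not satisfied; not a Ł∞-tautology — its value is 1 − min(a, 1−a).)

0.64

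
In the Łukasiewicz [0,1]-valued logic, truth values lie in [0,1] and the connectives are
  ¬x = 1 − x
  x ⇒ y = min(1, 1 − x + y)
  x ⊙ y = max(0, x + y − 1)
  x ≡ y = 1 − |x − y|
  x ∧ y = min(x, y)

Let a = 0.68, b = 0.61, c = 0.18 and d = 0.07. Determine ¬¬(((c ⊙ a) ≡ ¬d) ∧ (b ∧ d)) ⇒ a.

1.00

c ⊙ a = max(0, 0.18 + 0.68 − 1) = max(0, -0.14) = 0.00
¬d = 1 − 0.07 = 0.93
(c ⊙ a) ≡ ¬d = 1 − |0.00 − 0.93| = 1 − 0.93 = 0.07
b ∧ d = min(0.61, 0.07) = 0.07
((c ⊙ a) ≡ ¬d) ∧ (b ∧ d) = min(0.07, 0.07) = 0.07
¬(((c ⊙ a) ≡ ¬d) ∧ (b ∧ d)) = 1 − 0.07 = 0.93
¬¬(((c ⊙ a) ≡ ¬d) ∧ (b ∧ d)) = 1 − 0.93 = 0.07
¬¬(((c ⊙ a) ≡ ¬d) ∧ (b ∧ d)) ⇒ a = min(1, 1 − 0.07 + 0.68) = min(1, 1.61) = 1.00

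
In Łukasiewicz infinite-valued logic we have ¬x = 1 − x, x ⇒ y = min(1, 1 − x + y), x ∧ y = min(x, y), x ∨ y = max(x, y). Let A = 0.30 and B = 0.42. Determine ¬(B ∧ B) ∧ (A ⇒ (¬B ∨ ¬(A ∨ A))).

B ∧ B = min(0.42, 0.42) = 0.42
¬(B ∧ B) = 1 − 0.42 = 0.58
¬B = 1 − 0.42 = 0.58
A ∨ A = max(0.30, 0.30) = 0.30
¬(A ∨ A) = 1 − 0.30 = 0.70
¬B ∨ ¬(A ∨ A) = max(0.58, 0.70) = 0.70
A ⇒ (¬B ∨ ¬(A ∨ A)) = min(1, 1 − 0.30 + 0.70) = min(1, 1.40) = 1.00
¬(B ∧ B) ∧ (A ⇒ (¬B ∨ ¬(A ∨ A))) = min(0.58, 1.00) = 0.58

0.58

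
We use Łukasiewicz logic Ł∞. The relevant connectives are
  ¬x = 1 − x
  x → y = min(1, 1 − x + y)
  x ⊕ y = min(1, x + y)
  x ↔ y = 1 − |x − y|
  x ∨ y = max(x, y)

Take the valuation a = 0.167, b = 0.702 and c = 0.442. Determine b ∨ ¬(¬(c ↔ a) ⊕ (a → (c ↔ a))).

c ↔ a = 1 − |0.442 − 0.167| = 1 − 0.275 = 0.725
¬(c ↔ a) = 1 − 0.725 = 0.275
a → (c ↔ a) = min(1, 1 − 0.167 + 0.725) = min(1, 1.558) = 1.000
¬(c ↔ a) ⊕ (a → (c ↔ a)) = min(1, 0.275 + 1.000) = min(1, 1.275) = 1.000
¬(¬(c ↔ a) ⊕ (a → (c ↔ a))) = 1 − 1.000 = 0.000
b ∨ ¬(¬(c ↔ a) ⊕ (a → (c ↔ a))) = max(0.702, 0.000) = 0.702

0.702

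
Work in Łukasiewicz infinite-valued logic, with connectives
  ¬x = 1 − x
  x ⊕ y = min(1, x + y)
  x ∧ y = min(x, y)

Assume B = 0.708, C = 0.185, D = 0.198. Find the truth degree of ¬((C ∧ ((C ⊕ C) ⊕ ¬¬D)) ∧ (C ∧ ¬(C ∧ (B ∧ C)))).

C ⊕ C = min(1, 0.185 + 0.185) = min(1, 0.370) = 0.370
¬D = 1 − 0.198 = 0.802
¬¬D = 1 − 0.802 = 0.198
(C ⊕ C) ⊕ ¬¬D = min(1, 0.370 + 0.198) = min(1, 0.568) = 0.568
C ∧ ((C ⊕ C) ⊕ ¬¬D) = min(0.185, 0.568) = 0.185
B ∧ C = min(0.708, 0.185) = 0.185
C ∧ (B ∧ C) = min(0.185, 0.185) = 0.185
¬(C ∧ (B ∧ C)) = 1 − 0.185 = 0.815
C ∧ ¬(C ∧ (B ∧ C)) = min(0.185, 0.815) = 0.185
(C ∧ ((C ⊕ C) ⊕ ¬¬D)) ∧ (C ∧ ¬(C ∧ (B ∧ C))) = min(0.185, 0.185) = 0.185
¬((C ∧ ((C ⊕ C) ⊕ ¬¬D)) ∧ (C ∧ ¬(C ∧ (B ∧ C)))) = 1 − 0.185 = 0.815

0.815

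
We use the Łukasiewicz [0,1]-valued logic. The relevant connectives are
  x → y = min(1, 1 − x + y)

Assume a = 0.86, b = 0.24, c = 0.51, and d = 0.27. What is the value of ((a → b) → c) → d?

a → b = min(1, 1 − 0.86 + 0.24) = min(1, 0.38) = 0.38
(a → b) → c = min(1, 1 − 0.38 + 0.51) = min(1, 1.13) = 1.00
((a → b) → c) → d = min(1, 1 − 1.00 + 0.27) = min(1, 0.27) = 0.27

0.27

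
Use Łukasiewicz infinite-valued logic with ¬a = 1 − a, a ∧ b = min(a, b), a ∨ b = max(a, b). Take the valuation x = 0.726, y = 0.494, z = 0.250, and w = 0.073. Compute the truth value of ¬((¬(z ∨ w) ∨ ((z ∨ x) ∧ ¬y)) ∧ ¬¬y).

z ∨ w = max(0.250, 0.073) = 0.250
¬(z ∨ w) = 1 − 0.250 = 0.750
z ∨ x = max(0.250, 0.726) = 0.726
¬y = 1 − 0.494 = 0.506
(z ∨ x) ∧ ¬y = min(0.726, 0.506) = 0.506
¬(z ∨ w) ∨ ((z ∨ x) ∧ ¬y) = max(0.750, 0.506) = 0.750
¬¬y = 1 − 0.506 = 0.494
(¬(z ∨ w) ∨ ((z ∨ x) ∧ ¬y)) ∧ ¬¬y = min(0.750, 0.494) = 0.494
¬((¬(z ∨ w) ∨ ((z ∨ x) ∧ ¬y)) ∧ ¬¬y) = 1 − 0.494 = 0.506

0.506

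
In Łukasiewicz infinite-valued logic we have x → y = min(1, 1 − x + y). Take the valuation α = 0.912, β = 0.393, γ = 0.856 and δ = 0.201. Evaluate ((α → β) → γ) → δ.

α → β = min(1, 1 − 0.912 + 0.393) = min(1, 0.481) = 0.481
(α → β) → γ = min(1, 1 − 0.481 + 0.856) = min(1, 1.375) = 1.000
((α → β) → γ) → δ = min(1, 1 − 1.000 + 0.201) = min(1, 0.201) = 0.201

0.201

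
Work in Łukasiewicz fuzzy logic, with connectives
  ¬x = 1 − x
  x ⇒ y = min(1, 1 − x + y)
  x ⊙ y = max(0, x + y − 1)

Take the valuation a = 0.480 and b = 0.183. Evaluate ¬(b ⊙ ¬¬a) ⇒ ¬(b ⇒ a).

0.000

¬a = 1 − 0.480 = 0.520
¬¬a = 1 − 0.520 = 0.480
b ⊙ ¬¬a = max(0, 0.183 + 0.480 − 1) = max(0, -0.337) = 0.000
¬(b ⊙ ¬¬a) = 1 − 0.000 = 1.000
b ⇒ a = min(1, 1 − 0.183 + 0.480) = min(1, 1.297) = 1.000
¬(b ⇒ a) = 1 − 1.000 = 0.000
¬(b ⊙ ¬¬a) ⇒ ¬(b ⇒ a) = min(1, 1 − 1.000 + 0.000) = min(1, 0.000) = 0.000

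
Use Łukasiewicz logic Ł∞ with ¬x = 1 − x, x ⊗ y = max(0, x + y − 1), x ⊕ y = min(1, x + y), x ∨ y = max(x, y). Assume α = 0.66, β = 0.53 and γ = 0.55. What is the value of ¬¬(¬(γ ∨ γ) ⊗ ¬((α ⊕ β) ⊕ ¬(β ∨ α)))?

γ ∨ γ = max(0.55, 0.55) = 0.55
¬(γ ∨ γ) = 1 − 0.55 = 0.45
α ⊕ β = min(1, 0.66 + 0.53) = min(1, 1.19) = 1.00
β ∨ α = max(0.53, 0.66) = 0.66
¬(β ∨ α) = 1 − 0.66 = 0.34
(α ⊕ β) ⊕ ¬(β ∨ α) = min(1, 1.00 + 0.34) = min(1, 1.34) = 1.00
¬((α ⊕ β) ⊕ ¬(β ∨ α)) = 1 − 1.00 = 0.00
¬(γ ∨ γ) ⊗ ¬((α ⊕ β) ⊕ ¬(β ∨ α)) = max(0, 0.45 + 0.00 − 1) = max(0, -0.55) = 0.00
¬(¬(γ ∨ γ) ⊗ ¬((α ⊕ β) ⊕ ¬(β ∨ α))) = 1 − 0.00 = 1.00
¬¬(¬(γ ∨ γ) ⊗ ¬((α ⊕ β) ⊕ ¬(β ∨ α))) = 1 − 1.00 = 0.00

0.00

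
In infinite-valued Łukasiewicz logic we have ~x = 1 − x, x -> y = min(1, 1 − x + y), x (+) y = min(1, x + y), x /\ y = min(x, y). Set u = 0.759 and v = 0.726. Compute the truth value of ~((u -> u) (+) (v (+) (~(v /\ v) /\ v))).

0.000

u -> u = min(1, 1 − 0.759 + 0.759) = min(1, 1.000) = 1.000
v /\ v = min(0.726, 0.726) = 0.726
~(v /\ v) = 1 − 0.726 = 0.274
~(v /\ v) /\ v = min(0.274, 0.726) = 0.274
v (+) (~(v /\ v) /\ v) = min(1, 0.726 + 0.274) = min(1, 1.000) = 1.000
(u -> u) (+) (v (+) (~(v /\ v) /\ v)) = min(1, 1.000 + 1.000) = min(1, 2.000) = 1.000
~((u -> u) (+) (v (+) (~(v /\ v) /\ v))) = 1 − 1.000 = 0.000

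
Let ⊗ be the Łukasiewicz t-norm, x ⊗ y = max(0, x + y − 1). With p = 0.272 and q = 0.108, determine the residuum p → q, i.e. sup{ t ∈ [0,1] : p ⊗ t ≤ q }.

0.836

The residuum of the Łukasiewicz t-norm gives the supremum: min(1, 1 − 0.272 + 0.108).
1 − 0.272 + 0.108 = 0.836, so t = min(1, 0.836) = 0.836.
Check: 0.272 ⊗ 0.836 = max(0, 0.108) = 0.108 ≤ 0.108.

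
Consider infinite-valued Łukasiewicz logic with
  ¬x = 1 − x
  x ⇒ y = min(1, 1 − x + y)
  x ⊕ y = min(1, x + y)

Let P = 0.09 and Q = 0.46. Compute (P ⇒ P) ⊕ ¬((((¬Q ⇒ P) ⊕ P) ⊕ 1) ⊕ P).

1.00

P ⇒ P = min(1, 1 − 0.09 + 0.09) = min(1, 1.00) = 1.00
¬Q = 1 − 0.46 = 0.54
¬Q ⇒ P = min(1, 1 − 0.54 + 0.09) = min(1, 0.55) = 0.55
(¬Q ⇒ P) ⊕ P = min(1, 0.55 + 0.09) = min(1, 0.64) = 0.64
((¬Q ⇒ P) ⊕ P) ⊕ 1 = min(1, 0.64 + 1.00) = min(1, 1.64) = 1.00
(((¬Q ⇒ P) ⊕ P) ⊕ 1) ⊕ P = min(1, 1.00 + 0.09) = min(1, 1.09) = 1.00
¬((((¬Q ⇒ P) ⊕ P) ⊕ 1) ⊕ P) = 1 − 1.00 = 0.00
(P ⇒ P) ⊕ ¬((((¬Q ⇒ P) ⊕ P) ⊕ 1) ⊕ P) = min(1, 1.00 + 0.00) = min(1, 1.00) = 1.00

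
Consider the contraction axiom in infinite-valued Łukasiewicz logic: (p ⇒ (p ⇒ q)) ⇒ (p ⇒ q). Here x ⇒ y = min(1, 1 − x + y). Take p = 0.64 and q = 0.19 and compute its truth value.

0.64

p ⇒ q = min(1, 1 − 0.64 + 0.19) = min(1, 0.55) = 0.55
p ⇒ (p ⇒ q) = min(1, 1 − 0.64 + 0.55) = min(1, 0.91) = 0.91
(p ⇒ (p ⇒ q)) ⇒ (p ⇒ q) = min(1, 1 − 0.91 + 0.55) = min(1, 0.64) = 0.64
(The value 0.64 < 1 shows this instance is not satisfied; fails in Ł∞ (the t-norm is not idempotent).)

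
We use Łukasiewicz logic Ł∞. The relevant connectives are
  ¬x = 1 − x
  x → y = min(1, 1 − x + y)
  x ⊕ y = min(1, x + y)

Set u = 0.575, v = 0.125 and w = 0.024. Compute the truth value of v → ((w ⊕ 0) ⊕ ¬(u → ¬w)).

w ⊕ 0 = min(1, 0.024 + 0.000) = min(1, 0.024) = 0.024
¬w = 1 − 0.024 = 0.976
u → ¬w = min(1, 1 − 0.575 + 0.976) = min(1, 1.401) = 1.000
¬(u → ¬w) = 1 − 1.000 = 0.000
(w ⊕ 0) ⊕ ¬(u → ¬w) = min(1, 0.024 + 0.000) = min(1, 0.024) = 0.024
v → ((w ⊕ 0) ⊕ ¬(u → ¬w)) = min(1, 1 − 0.125 + 0.024) = min(1, 0.899) = 0.899

0.899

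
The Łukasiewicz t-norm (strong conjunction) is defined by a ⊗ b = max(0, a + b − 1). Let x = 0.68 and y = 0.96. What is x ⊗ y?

x ⊗ y = max(0, 0.68 + 0.96 − 1) = max(0, 0.64) = 0.64
For comparison, the Gödel (minimum) t-norm min(a, b) would give 0.68.

0.64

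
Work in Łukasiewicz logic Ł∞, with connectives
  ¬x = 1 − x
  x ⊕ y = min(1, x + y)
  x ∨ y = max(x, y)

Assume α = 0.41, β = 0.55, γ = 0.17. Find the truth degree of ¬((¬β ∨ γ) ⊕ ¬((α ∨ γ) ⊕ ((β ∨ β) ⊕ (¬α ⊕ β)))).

0.55

¬β = 1 − 0.55 = 0.45
¬β ∨ γ = max(0.45, 0.17) = 0.45
α ∨ γ = max(0.41, 0.17) = 0.41
β ∨ β = max(0.55, 0.55) = 0.55
¬α = 1 − 0.41 = 0.59
¬α ⊕ β = min(1, 0.59 + 0.55) = min(1, 1.14) = 1.00
(β ∨ β) ⊕ (¬α ⊕ β) = min(1, 0.55 + 1.00) = min(1, 1.55) = 1.00
(α ∨ γ) ⊕ ((β ∨ β) ⊕ (¬α ⊕ β)) = min(1, 0.41 + 1.00) = min(1, 1.41) = 1.00
¬((α ∨ γ) ⊕ ((β ∨ β) ⊕ (¬α ⊕ β))) = 1 − 1.00 = 0.00
(¬β ∨ γ) ⊕ ¬((α ∨ γ) ⊕ ((β ∨ β) ⊕ (¬α ⊕ β))) = min(1, 0.45 + 0.00) = min(1, 0.45) = 0.45
¬((¬β ∨ γ) ⊕ ¬((α ∨ γ) ⊕ ((β ∨ β) ⊕ (¬α ⊕ β)))) = 1 − 0.45 = 0.55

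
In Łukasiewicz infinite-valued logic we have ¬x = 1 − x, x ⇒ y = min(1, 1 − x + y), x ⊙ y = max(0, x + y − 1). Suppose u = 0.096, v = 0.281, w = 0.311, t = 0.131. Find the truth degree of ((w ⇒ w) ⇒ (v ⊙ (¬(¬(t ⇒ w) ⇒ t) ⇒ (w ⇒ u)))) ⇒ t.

0.850

w ⇒ w = min(1, 1 − 0.311 + 0.311) = min(1, 1.000) = 1.000
t ⇒ w = min(1, 1 − 0.131 + 0.311) = min(1, 1.180) = 1.000
¬(t ⇒ w) = 1 − 1.000 = 0.000
¬(t ⇒ w) ⇒ t = min(1, 1 − 0.000 + 0.131) = min(1, 1.131) = 1.000
¬(¬(t ⇒ w) ⇒ t) = 1 − 1.000 = 0.000
w ⇒ u = min(1, 1 − 0.311 + 0.096) = min(1, 0.785) = 0.785
¬(¬(t ⇒ w) ⇒ t) ⇒ (w ⇒ u) = min(1, 1 − 0.000 + 0.785) = min(1, 1.785) = 1.000
v ⊙ (¬(¬(t ⇒ w) ⇒ t) ⇒ (w ⇒ u)) = max(0, 0.281 + 1.000 − 1) = max(0, 0.281) = 0.281
(w ⇒ w) ⇒ (v ⊙ (¬(¬(t ⇒ w) ⇒ t) ⇒ (w ⇒ u))) = min(1, 1 − 1.000 + 0.281) = min(1, 0.281) = 0.281
((w ⇒ w) ⇒ (v ⊙ (¬(¬(t ⇒ w) ⇒ t) ⇒ (w ⇒ u)))) ⇒ t = min(1, 1 − 0.281 + 0.131) = min(1, 0.850) = 0.850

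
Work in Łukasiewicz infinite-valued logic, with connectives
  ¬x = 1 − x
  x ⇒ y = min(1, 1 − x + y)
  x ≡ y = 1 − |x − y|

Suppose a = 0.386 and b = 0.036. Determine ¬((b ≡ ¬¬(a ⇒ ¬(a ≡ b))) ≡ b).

a ≡ b = 1 − |0.386 − 0.036| = 1 − 0.350 = 0.650
¬(a ≡ b) = 1 − 0.650 = 0.350
a ⇒ ¬(a ≡ b) = min(1, 1 − 0.386 + 0.350) = min(1, 0.964) = 0.964
¬(a ⇒ ¬(a ≡ b)) = 1 − 0.964 = 0.036
¬¬(a ⇒ ¬(a ≡ b)) = 1 − 0.036 = 0.964
b ≡ ¬¬(a ⇒ ¬(a ≡ b)) = 1 − |0.036 − 0.964| = 1 − 0.928 = 0.072
(b ≡ ¬¬(a ⇒ ¬(a ≡ b))) ≡ b = 1 − |0.072 − 0.036| = 1 − 0.036 = 0.964
¬((b ≡ ¬¬(a ⇒ ¬(a ≡ b))) ≡ b) = 1 − 0.964 = 0.036

0.036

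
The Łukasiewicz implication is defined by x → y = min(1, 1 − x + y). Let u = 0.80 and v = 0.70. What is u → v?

u → v = min(1, 1 − 0.80 + 0.70) = min(1, 0.90) = 0.90
For comparison, the Gödel implication (1 if x ≤ y else y) would give 0.70.

0.90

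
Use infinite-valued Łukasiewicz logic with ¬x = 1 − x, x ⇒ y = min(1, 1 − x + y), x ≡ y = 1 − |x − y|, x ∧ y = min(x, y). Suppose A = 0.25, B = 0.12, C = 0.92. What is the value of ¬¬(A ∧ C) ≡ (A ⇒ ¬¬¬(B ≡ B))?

A ∧ C = min(0.25, 0.92) = 0.25
¬(A ∧ C) = 1 − 0.25 = 0.75
¬¬(A ∧ C) = 1 − 0.75 = 0.25
B ≡ B = 1 − |0.12 − 0.12| = 1 − 0.00 = 1.00
¬(B ≡ B) = 1 − 1.00 = 0.00
¬¬(B ≡ B) = 1 − 0.00 = 1.00
¬¬¬(B ≡ B) = 1 − 1.00 = 0.00
A ⇒ ¬¬¬(B ≡ B) = min(1, 1 − 0.25 + 0.00) = min(1, 0.75) = 0.75
¬¬(A ∧ C) ≡ (A ⇒ ¬¬¬(B ≡ B)) = 1 − |0.25 − 0.75| = 1 − 0.50 = 0.50

0.50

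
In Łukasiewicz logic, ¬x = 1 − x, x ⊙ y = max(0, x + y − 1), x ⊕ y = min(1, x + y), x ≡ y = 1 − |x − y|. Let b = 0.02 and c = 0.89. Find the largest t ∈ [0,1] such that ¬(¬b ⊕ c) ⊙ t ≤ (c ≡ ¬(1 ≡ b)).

¬b = 1 − 0.02 = 0.98
¬b ⊕ c = min(1, 0.98 + 0.89) = min(1, 1.87) = 1.00
¬(¬b ⊕ c) = 1 − 1.00 = 0.00
So the left factor is ¬(¬b ⊕ c) = 0.00.
1 ≡ b = 1 − |1.00 − 0.02| = 1 − 0.98 = 0.02
¬(1 ≡ b) = 1 − 0.02 = 0.98
c ≡ ¬(1 ≡ b) = 1 − |0.89 − 0.98| = 1 − 0.09 = 0.91
So the right-hand bound is c ≡ ¬(1 ≡ b) = 0.91.
The residuum of the Łukasiewicz t-norm gives the supremum: min(1, 1 − 0.00 + 0.91).
1 − 0.00 + 0.91 = 1.91, so t = min(1, 1.91) = 1.00.
Check: 0.00 ⊙ 1.00 = max(0, 0.00) = 0.00 ≤ 0.91.

1.00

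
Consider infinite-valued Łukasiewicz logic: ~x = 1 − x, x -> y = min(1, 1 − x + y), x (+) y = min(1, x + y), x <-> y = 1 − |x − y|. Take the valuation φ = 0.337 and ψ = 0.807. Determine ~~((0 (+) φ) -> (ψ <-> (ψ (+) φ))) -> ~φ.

0.663

0 (+) φ = min(1, 0.000 + 0.337) = min(1, 0.337) = 0.337
ψ (+) φ = min(1, 0.807 + 0.337) = min(1, 1.144) = 1.000
ψ <-> (ψ (+) φ) = 1 − |0.807 − 1.000| = 1 − 0.193 = 0.807
(0 (+) φ) -> (ψ <-> (ψ (+) φ)) = min(1, 1 − 0.337 + 0.807) = min(1, 1.470) = 1.000
~((0 (+) φ) -> (ψ <-> (ψ (+) φ))) = 1 − 1.000 = 0.000
~~((0 (+) φ) -> (ψ <-> (ψ (+) φ))) = 1 − 0.000 = 1.000
~φ = 1 − 0.337 = 0.663
~~((0 (+) φ) -> (ψ <-> (ψ (+) φ))) -> ~φ = min(1, 1 − 1.000 + 0.663) = min(1, 0.663) = 0.663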